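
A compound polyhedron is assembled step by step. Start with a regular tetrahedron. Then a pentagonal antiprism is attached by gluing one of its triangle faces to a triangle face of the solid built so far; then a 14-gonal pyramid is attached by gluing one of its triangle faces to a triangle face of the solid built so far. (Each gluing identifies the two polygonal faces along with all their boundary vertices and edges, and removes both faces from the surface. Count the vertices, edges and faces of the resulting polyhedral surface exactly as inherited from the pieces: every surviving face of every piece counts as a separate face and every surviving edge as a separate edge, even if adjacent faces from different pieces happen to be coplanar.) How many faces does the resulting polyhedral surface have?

27

A regular tetrahedron: V=4, E=6, F=4.
Attach a pentagonal antiprism (V=10, E=20, F=12) along a 3-gon: merge 3 vertices and 3 edges, delete both glued faces → V=11, E=23, F=14.
Attach a 14-gonal pyramid (V=15, E=28, F=15) along a 3-gon: merge 3 vertices and 3 edges, delete both glued faces → V=23, E=48, F=27.
Check: V − E + F = 23 − 48 + 27 = 2.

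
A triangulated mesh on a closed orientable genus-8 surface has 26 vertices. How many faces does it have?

80

χ = 2 − 2·8 = -14, and every face is a triangle so 3F = 2E.
V − E + F = -14 with E = 3F/2 gives 26 − (3/2 − 1)·F = -14, so F = 80 and E = 120.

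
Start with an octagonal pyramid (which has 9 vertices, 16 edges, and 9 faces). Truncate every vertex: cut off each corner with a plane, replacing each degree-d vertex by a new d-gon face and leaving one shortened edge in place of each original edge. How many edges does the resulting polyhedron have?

48

Truncation replaces each original edge-end by a new vertex, so V′ = 2E = 32.
Each original edge survives, and each old vertex of degree d contributes d new edges; summing degrees gives Σd = 2E, so E′ = E + 2E = 3E = 48.
Each original face survives and each original vertex becomes one new face: F′ = F + V = 18.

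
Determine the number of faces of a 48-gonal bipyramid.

96

A bipyramid over an n-gon has 2n triangular faces and n + 2 vertices: V = 48 + 2 = 50, E = 3·48 = 144, F = 2·48 = 96.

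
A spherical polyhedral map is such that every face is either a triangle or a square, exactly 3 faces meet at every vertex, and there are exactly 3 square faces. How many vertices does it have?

Let x be the number of triangles; then F = 3 + x.
Edge–face incidences: 2E = 4·3 + 3·x = 12 + 3x.
Every vertex has degree 3, so 3V = 2E.
Euler: V − E + F = 2 ⇒ (2E)/3 − E + (3 + x) = 2.
Multiply by 6: 2·(2E) − 3·(2E) + 6·(3 + x) = 12, i.e. 18 + 6x − (12 + 3x) = 12.
Collecting terms: 3x + 6 = 12, so 3x = 6, so x = 2.
Then 2E = 12 + 3·2 = 18, so E = 9, V = 2E/3 = 6, F = 3 + 2 = 5.

6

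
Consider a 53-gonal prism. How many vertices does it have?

106

A prism on an n-gon has two n-gon bases and n rectangular sides: V = 2·53 = 106, E = 3·53 = 159, F = 53 + 2 = 55.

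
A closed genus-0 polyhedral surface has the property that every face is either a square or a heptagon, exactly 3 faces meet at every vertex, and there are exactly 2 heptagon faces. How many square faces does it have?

Let x be the number of squares; then F = 2 + x.
Edge–face incidences: 2E = 7·2 + 4·x = 14 + 4x.
Every vertex has degree 3, so 3V = 2E.
Euler: V − E + F = 2 ⇒ (2E)/3 − E + (2 + x) = 2.
Multiply by 6: 2·(2E) − 3·(2E) + 6·(2 + x) = 12, i.e. 12 + 6x − (14 + 4x) = 12.
Collecting terms: 2x − 2 = 12, so 2x = 14, so x = 7.
Then 2E = 14 + 4·7 = 42, so E = 21, V = 2E/3 = 14, F = 2 + 7 = 9.

7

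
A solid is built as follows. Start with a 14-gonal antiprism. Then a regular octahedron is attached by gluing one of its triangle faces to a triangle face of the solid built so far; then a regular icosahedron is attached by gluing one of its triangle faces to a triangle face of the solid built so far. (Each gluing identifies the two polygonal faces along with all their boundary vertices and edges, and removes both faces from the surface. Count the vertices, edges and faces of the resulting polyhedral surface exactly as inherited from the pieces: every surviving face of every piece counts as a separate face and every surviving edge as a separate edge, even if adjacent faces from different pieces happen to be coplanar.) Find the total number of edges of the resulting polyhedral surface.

92

A 14-gonal antiprism: V=28, E=56, F=30.
Attach a regular octahedron (V=6, E=12, F=8) along a 3-gon: merge 3 vertices and 3 edges, delete both glued faces → V=31, E=65, F=36.
Attach a regular icosahedron (V=12, E=30, F=20) along a 3-gon: merge 3 vertices and 3 edges, delete both glued faces → V=40, E=92, F=54.
Check: V − E + F = 40 − 92 + 54 = 2.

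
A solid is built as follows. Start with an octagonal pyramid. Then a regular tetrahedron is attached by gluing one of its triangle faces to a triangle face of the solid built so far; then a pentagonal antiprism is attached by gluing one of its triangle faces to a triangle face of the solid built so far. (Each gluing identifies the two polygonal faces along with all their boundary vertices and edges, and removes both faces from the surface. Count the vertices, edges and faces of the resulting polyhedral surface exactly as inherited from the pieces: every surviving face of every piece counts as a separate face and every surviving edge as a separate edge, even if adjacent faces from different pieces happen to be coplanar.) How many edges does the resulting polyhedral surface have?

36

An octagonal pyramid: V=9, E=16, F=9.
Attach a regular tetrahedron (V=4, E=6, F=4) along a 3-gon: merge 3 vertices and 3 edges, delete both glued faces → V=10, E=19, F=11.
Attach a pentagonal antiprism (V=10, E=20, F=12) along a 3-gon: merge 3 vertices and 3 edges, delete both glued faces → V=17, E=36, F=21.
Check: V − E + F = 17 − 36 + 21 = 2.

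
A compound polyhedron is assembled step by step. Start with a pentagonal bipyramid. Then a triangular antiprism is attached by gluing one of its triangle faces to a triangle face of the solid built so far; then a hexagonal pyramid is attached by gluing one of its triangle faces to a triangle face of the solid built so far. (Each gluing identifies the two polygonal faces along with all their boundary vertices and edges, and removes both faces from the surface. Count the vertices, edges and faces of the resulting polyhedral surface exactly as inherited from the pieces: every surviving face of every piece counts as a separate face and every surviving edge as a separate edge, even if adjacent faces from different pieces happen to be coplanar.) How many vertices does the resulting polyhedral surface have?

14

A pentagonal bipyramid: V=7, E=15, F=10.
Attach a triangular antiprism (V=6, E=12, F=8) along a 3-gon: merge 3 vertices and 3 edges, delete both glued faces → V=10, E=24, F=16.
Attach a hexagonal pyramid (V=7, E=12, F=7) along a 3-gon: merge 3 vertices and 3 edges, delete both glued faces → V=14, E=33, F=21.
Check: V − E + F = 14 − 33 + 21 = 2.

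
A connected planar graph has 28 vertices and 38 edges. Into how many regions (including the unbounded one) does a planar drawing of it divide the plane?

Euler's formula for a connected plane graph: V − E + F = 2, so F = 2 − 28 + 38 = 12.

12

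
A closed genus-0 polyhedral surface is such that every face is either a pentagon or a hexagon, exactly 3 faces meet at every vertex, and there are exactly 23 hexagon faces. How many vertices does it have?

66

Let x be the number of pentagons; then F = 23 + x.
Edge–face incidences: 2E = 6·23 + 5·x = 138 + 5x.
Every vertex has degree 3, so 3V = 2E.
Euler: V − E + F = 2 ⇒ (2E)/3 − E + (23 + x) = 2.
Multiply by 6: 2·(2E) − 3·(2E) + 6·(23 + x) = 12, i.e. 138 + 6x − (138 + 5x) = 12.
Collecting terms: x = 12.
Then 2E = 138 + 5·12 = 198, so E = 99, V = 2E/3 = 66, F = 23 + 12 = 35.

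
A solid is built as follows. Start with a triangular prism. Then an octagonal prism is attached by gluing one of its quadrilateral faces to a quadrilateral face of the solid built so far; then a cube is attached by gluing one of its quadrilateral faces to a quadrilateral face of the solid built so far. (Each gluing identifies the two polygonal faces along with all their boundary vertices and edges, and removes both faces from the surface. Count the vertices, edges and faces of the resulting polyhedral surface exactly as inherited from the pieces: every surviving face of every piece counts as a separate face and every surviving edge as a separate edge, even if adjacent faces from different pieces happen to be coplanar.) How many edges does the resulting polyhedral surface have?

37

A triangular prism: V=6, E=9, F=5.
Attach an octagonal prism (V=16, E=24, F=10) along a 4-gon: merge 4 vertices and 4 edges, delete both glued faces → V=18, E=29, F=13.
Attach a cube (V=8, E=12, F=6) along a 4-gon: merge 4 vertices and 4 edges, delete both glued faces → V=22, E=37, F=17.
Check: V − E + F = 22 − 37 + 17 = 2.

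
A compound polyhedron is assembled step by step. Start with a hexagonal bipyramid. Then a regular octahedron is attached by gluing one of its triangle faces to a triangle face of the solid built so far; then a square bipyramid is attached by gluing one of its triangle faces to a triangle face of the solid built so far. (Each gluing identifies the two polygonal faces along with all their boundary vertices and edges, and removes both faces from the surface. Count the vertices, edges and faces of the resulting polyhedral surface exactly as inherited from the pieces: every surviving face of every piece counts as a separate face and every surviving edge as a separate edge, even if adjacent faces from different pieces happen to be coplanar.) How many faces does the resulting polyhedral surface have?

A hexagonal bipyramid: V=8, E=18, F=12.
Attach a regular octahedron (V=6, E=12, F=8) along a 3-gon: merge 3 vertices and 3 edges, delete both glued faces → V=11, E=27, F=18.
Attach a square bipyramid (V=6, E=12, F=8) along a 3-gon: merge 3 vertices and 3 edges, delete both glued faces → V=14, E=36, F=24.
Check: V − E + F = 14 − 36 + 24 = 2.

24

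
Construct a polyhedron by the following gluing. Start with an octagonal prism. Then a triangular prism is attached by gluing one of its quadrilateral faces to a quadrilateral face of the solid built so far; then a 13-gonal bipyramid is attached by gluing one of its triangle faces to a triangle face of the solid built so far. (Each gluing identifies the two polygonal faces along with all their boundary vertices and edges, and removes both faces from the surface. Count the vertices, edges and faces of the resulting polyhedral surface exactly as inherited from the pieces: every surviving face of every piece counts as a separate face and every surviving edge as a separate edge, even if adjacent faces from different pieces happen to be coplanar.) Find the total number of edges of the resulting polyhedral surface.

65

An octagonal prism: V=16, E=24, F=10.
Attach a triangular prism (V=6, E=9, F=5) along a 4-gon: merge 4 vertices and 4 edges, delete both glued faces → V=18, E=29, F=13.
Attach a 13-gonal bipyramid (V=15, E=39, F=26) along a 3-gon: merge 3 vertices and 3 edges, delete both glued faces → V=30, E=65, F=37.
Check: V − E + F = 30 − 65 + 37 = 2.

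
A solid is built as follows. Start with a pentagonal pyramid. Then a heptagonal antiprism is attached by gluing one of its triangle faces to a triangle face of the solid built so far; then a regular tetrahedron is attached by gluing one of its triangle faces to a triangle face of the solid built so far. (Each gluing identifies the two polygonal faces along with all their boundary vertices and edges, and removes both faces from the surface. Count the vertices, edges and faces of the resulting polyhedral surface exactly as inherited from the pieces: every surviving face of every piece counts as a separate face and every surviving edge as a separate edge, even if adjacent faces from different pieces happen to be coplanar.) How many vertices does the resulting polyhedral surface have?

A pentagonal pyramid: V=6, E=10, F=6.
Attach a heptagonal antiprism (V=14, E=28, F=16) along a 3-gon: merge 3 vertices and 3 edges, delete both glued faces → V=17, E=35, F=20.
Attach a regular tetrahedron (V=4, E=6, F=4) along a 3-gon: merge 3 vertices and 3 edges, delete both glued faces → V=18, E=38, F=22.
Check: V − E + F = 18 − 38 + 22 = 2.

18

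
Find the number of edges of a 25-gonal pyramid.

50

A pyramid on an n-gon base has one n-gon and n triangles: V = 25 + 1 = 26, E = 2·25 = 50, F = 25 + 1 = 26.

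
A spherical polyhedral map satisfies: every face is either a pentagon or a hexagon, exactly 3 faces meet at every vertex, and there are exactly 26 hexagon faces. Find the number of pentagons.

12

Let x be the number of pentagons; then F = 26 + x.
Edge–face incidences: 2E = 6·26 + 5·x = 156 + 5x.
Every vertex has degree 3, so 3V = 2E.
Euler: V − E + F = 2 ⇒ (2E)/3 − E + (26 + x) = 2.
Multiply by 6: 2·(2E) − 3·(2E) + 6·(26 + x) = 12, i.e. 156 + 6x − (156 + 5x) = 12.
Collecting terms: x = 12.
Then 2E = 156 + 5·12 = 216, so E = 108, V = 2E/3 = 72, F = 26 + 12 = 38.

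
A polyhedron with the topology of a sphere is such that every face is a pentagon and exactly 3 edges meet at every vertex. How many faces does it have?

Each face has 5 edges and each edge borders two faces, so 2E = 5F.
Each vertex has degree 3, so 3V = 2E and hence V = 5F/3.
Euler: V − E + F = 2 ⇒ (5F/3) − (5F/2) + F = 2.
Multiply by 6: (10 − 15 + 6)F = 12, i.e. 1F = 12.
So F = 12, E = 5·12/2 = 30, V = 5·12/3 = 20.

12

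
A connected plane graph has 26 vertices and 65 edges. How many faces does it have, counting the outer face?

41

Euler's formula for a connected plane graph: V − E + F = 2, so F = 2 − 26 + 65 = 41.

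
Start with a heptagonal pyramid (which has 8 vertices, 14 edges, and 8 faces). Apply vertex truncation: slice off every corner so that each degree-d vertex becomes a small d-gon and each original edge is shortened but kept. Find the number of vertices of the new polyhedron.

Truncation replaces each original edge-end by a new vertex, so V′ = 2E = 28.
Each original edge survives, and each old vertex of degree d contributes d new edges; summing degrees gives Σd = 2E, so E′ = E + 2E = 3E = 42.
Each original face survives and each original vertex becomes one new face: F′ = F + V = 16.

28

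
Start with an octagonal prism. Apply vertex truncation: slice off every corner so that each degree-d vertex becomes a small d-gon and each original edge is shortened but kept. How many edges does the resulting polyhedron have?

The base solid has V = 16, E = 24, F = 10.
Truncation replaces each original edge-end by a new vertex, so V′ = 2E = 48.
Each original edge survives, and each old vertex of degree d contributes d new edges; summing degrees gives Σd = 2E, so E′ = E + 2E = 3E = 72.
Each original face survives and each original vertex becomes one new face: F′ = F + V = 26.

72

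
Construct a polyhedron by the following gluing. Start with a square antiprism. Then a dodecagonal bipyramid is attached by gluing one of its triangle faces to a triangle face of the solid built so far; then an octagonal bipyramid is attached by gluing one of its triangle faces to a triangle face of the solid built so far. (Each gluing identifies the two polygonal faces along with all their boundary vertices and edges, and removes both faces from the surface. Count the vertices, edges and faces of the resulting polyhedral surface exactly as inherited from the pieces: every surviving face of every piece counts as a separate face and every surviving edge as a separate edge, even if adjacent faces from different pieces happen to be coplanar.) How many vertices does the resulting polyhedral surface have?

A square antiprism: V=8, E=16, F=10.
Attach a dodecagonal bipyramid (V=14, E=36, F=24) along a 3-gon: merge 3 vertices and 3 edges, delete both glued faces → V=19, E=49, F=32.
Attach an octagonal bipyramid (V=10, E=24, F=16) along a 3-gon: merge 3 vertices and 3 edges, delete both glued faces → V=26, E=70, F=46.
Check: V − E + F = 26 − 70 + 46 = 2.

26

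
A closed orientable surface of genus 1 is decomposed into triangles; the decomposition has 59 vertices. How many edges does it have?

177

χ = 2 − 2·1 = 0, and every face is a triangle so 3F = 2E.
V − E + F = 0 with E = 3F/2 gives 59 − (3/2 − 1)·F = 0, so F = 118 and E = 177.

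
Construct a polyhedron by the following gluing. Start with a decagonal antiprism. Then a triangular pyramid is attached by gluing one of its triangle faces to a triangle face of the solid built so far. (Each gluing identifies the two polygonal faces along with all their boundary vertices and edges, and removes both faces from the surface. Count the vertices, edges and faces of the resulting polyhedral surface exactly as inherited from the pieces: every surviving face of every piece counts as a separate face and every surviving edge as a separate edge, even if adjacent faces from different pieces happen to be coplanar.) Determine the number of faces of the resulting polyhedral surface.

24

A decagonal antiprism: V=20, E=40, F=22.
Attach a triangular pyramid (V=4, E=6, F=4) along a 3-gon: merge 3 vertices and 3 edges, delete both glued faces → V=21, E=43, F=24.
Check: V − E + F = 21 − 43 + 24 = 2.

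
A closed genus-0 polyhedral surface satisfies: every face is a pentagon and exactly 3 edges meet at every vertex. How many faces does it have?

12

Each face has 5 edges and each edge borders two faces, so 2E = 5F.
Each vertex has degree 3, so 3V = 2E and hence V = 5F/3.
Euler: V − E + F = 2 ⇒ (5F/3) − (5F/2) + F = 2.
Multiply by 6: (10 − 15 + 6)F = 12, i.e. 1F = 12.
So F = 12, E = 5·12/2 = 30, V = 5·12/3 = 20.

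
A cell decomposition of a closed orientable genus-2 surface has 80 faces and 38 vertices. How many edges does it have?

120

For a closed orientable surface of genus 2, χ = 2 − 2·2 = -2.
E = V + F − (-2) = 38 + 80 − (-2) = 120.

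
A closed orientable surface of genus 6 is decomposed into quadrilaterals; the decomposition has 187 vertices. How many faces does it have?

χ = 2 − 2·6 = -10, and every face is a square so 4F = 2E.
V − E + F = -10 with E = 4F/2 gives 187 − (4/2 − 1)·F = -10, so F = 197 and E = 394.

197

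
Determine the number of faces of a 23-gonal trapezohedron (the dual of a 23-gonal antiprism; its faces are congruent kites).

46

The n-trapezohedron (dual of the n-antiprism) has V = 2·23 + 2 = 48, E = 4·23 = 92, F = 2·23 = 46.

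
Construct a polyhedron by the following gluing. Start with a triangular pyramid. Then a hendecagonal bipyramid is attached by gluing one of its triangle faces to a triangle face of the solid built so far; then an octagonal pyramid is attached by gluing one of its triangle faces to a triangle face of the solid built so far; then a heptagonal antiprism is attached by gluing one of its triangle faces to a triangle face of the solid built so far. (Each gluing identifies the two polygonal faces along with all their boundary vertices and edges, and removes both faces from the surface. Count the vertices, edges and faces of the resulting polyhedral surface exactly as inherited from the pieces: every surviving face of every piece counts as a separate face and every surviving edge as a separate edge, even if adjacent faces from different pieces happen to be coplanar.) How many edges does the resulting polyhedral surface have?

A triangular pyramid: V=4, E=6, F=4.
Attach a hendecagonal bipyramid (V=13, E=33, F=22) along a 3-gon: merge 3 vertices and 3 edges, delete both glued faces → V=14, E=36, F=24.
Attach an octagonal pyramid (V=9, E=16, F=9) along a 3-gon: merge 3 vertices and 3 edges, delete both glued faces → V=20, E=49, F=31.
Attach a heptagonal antiprism (V=14, E=28, F=16) along a 3-gon: merge 3 vertices and 3 edges, delete both glued faces → V=31, E=74, F=45.
Check: V − E + F = 31 − 74 + 45 = 2.

74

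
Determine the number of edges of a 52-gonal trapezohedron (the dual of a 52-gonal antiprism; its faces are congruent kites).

The n-trapezohedron (dual of the n-antiprism) has V = 2·52 + 2 = 106, E = 4·52 = 208, F = 2·52 = 104.
Check: V − E + F = 106 − 208 + 104 = 2.

208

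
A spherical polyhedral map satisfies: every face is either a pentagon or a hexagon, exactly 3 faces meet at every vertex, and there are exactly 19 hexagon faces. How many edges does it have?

87

Let x be the number of pentagons; then F = 19 + x.
Edge–face incidences: 2E = 6·19 + 5·x = 114 + 5x.
Every vertex has degree 3, so 3V = 2E.
Euler: V − E + F = 2 ⇒ (2E)/3 − E + (19 + x) = 2.
Multiply by 6: 2·(2E) − 3·(2E) + 6·(19 + x) = 12, i.e. 114 + 6x − (114 + 5x) = 12.
Collecting terms: x = 12.
Then 2E = 114 + 5·12 = 174, so E = 87, V = 2E/3 = 58, F = 19 + 12 = 31.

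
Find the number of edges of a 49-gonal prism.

147

A prism on an n-gon has two n-gon bases and n rectangular sides: V = 2·49 = 98, E = 3·49 = 147, F = 49 + 2 = 51.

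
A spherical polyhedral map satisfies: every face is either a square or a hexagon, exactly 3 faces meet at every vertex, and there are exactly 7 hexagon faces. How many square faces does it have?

6

Let x be the number of squares; then F = 7 + x.
Edge–face incidences: 2E = 6·7 + 4·x = 42 + 4x.
Every vertex has degree 3, so 3V = 2E.
Euler: V − E + F = 2 ⇒ (2E)/3 − E + (7 + x) = 2.
Multiply by 6: 2·(2E) − 3·(2E) + 6·(7 + x) = 12, i.e. 42 + 6x − (42 + 4x) = 12.
Collecting terms: 2x = 12, so x = 6.
Then 2E = 42 + 4·6 = 66, so E = 33, V = 2E/3 = 22, F = 7 + 6 = 13.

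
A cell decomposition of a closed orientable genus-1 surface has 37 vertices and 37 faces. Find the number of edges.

74

For a closed orientable surface of genus 1, χ = 2 − 2·1 = 0.
E = V + F − (0) = 37 + 37 − (0) = 74.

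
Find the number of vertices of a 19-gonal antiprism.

38

An antiprism on an n-gon has two n-gon caps and 2n triangles: V = 2·19 = 38, E = 4·19 = 76, F = 2·19 + 2 = 40.
Check: V − E + F = 38 − 76 + 40 = 2.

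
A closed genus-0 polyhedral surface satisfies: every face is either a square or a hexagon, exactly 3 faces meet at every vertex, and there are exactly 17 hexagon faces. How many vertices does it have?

42

Let x be the number of squares; then F = 17 + x.
Edge–face incidences: 2E = 6·17 + 4·x = 102 + 4x.
Every vertex has degree 3, so 3V = 2E.
Euler: V − E + F = 2 ⇒ (2E)/3 − E + (17 + x) = 2.
Multiply by 6: 2·(2E) − 3·(2E) + 6·(17 + x) = 12, i.e. 102 + 6x − (102 + 4x) = 12.
Collecting terms: 2x = 12, so x = 6.
Then 2E = 102 + 4·6 = 126, so E = 63, V = 2E/3 = 42, F = 17 + 6 = 23.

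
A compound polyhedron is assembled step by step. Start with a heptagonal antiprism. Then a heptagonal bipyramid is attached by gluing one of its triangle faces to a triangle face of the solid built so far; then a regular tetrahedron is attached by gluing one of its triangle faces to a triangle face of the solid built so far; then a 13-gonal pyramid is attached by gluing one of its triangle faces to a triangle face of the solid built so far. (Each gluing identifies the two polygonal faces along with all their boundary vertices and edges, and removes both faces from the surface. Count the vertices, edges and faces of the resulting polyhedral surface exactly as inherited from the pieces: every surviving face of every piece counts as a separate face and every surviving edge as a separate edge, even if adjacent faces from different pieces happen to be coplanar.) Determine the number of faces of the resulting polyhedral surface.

A heptagonal antiprism: V=14, E=28, F=16.
Attach a heptagonal bipyramid (V=9, E=21, F=14) along a 3-gon: merge 3 vertices and 3 edges, delete both glued faces → V=20, E=46, F=28.
Attach a regular tetrahedron (V=4, E=6, F=4) along a 3-gon: merge 3 vertices and 3 edges, delete both glued faces → V=21, E=49, F=30.
Attach a 13-gonal pyramid (V=14, E=26, F=14) along a 3-gon: merge 3 vertices and 3 edges, delete both glued faces → V=32, E=72, F=42.
Check: V − E + F = 32 − 72 + 42 = 2.

42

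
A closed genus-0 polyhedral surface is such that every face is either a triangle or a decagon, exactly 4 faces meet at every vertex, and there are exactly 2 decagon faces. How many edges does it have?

40

Let x be the number of triangles; then F = 2 + x.
Edge–face incidences: 2E = 10·2 + 3·x = 20 + 3x.
Every vertex has degree 4, so 4V = 2E.
Euler: V − E + F = 2 ⇒ (2E)/4 − E + (2 + x) = 2.
Multiply by 8: 2·(2E) − 4·(2E) + 8·(2 + x) = 16, i.e. 16 + 8x − 2·(20 + 3x) = 16.
Collecting terms: 2x − 24 = 16, so 2x = 40, so x = 20.
Then 2E = 20 + 3·20 = 80, so E = 40, V = 2E/4 = 20, F = 2 + 20 = 22.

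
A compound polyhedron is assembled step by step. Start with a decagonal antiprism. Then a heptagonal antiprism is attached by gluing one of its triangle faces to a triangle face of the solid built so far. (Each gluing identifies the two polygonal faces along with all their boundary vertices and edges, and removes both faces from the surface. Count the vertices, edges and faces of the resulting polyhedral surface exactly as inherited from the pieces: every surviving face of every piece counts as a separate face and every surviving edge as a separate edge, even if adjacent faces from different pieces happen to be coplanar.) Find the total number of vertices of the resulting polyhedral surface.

31

A decagonal antiprism: V=20, E=40, F=22.
Attach a heptagonal antiprism (V=14, E=28, F=16) along a 3-gon: merge 3 vertices and 3 edges, delete both glued faces → V=31, E=65, F=36.
Check: V − E + F = 31 − 65 + 36 = 2.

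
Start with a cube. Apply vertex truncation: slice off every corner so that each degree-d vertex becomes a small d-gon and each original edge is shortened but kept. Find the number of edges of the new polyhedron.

36

The base solid has V = 8, E = 12, F = 6.
Truncation replaces each original edge-end by a new vertex, so V′ = 2E = 24.
Each original edge survives, and each old vertex of degree d contributes d new edges; summing degrees gives Σd = 2E, so E′ = E + 2E = 3E = 36.
Each original face survives and each original vertex becomes one new face: F′ = F + V = 14.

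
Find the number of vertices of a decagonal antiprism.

An antiprism on an n-gon has two n-gon caps and 2n triangles: V = 2·10 = 20, E = 4·10 = 40, F = 2·10 + 2 = 22.

20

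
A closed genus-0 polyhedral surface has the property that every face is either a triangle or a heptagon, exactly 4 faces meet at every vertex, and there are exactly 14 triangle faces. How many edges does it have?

28

Let x be the number of heptagons; then F = 14 + x.
Edge–face incidences: 2E = 3·14 + 7·x = 42 + 7x.
Every vertex has degree 4, so 4V = 2E.
Euler: V − E + F = 2 ⇒ (2E)/4 − E + (14 + x) = 2.
Multiply by 8: 2·(2E) − 4·(2E) + 8·(14 + x) = 16, i.e. 112 + 8x − 2·(42 + 7x) = 16.
Collecting terms: −6x + 28 = 16, so −6x = −12, so x = 2.
Then 2E = 42 + 7·2 = 56, so E = 28, V = 2E/4 = 14, F = 14 + 2 = 16.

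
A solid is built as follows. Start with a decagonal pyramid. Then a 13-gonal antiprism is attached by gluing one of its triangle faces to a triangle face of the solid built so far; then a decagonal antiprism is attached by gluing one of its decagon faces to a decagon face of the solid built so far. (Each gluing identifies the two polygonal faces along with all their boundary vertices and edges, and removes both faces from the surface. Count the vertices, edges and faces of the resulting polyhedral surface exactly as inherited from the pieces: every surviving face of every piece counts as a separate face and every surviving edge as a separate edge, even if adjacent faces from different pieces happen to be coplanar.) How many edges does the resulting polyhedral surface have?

A decagonal pyramid: V=11, E=20, F=11.
Attach a 13-gonal antiprism (V=26, E=52, F=28) along a 3-gon: merge 3 vertices and 3 edges, delete both glued faces → V=34, E=69, F=37.
Attach a decagonal antiprism (V=20, E=40, F=22) along a 10-gon: merge 10 vertices and 10 edges, delete both glued faces → V=44, E=99, F=57.
Check: V − E + F = 44 − 99 + 57 = 2.

99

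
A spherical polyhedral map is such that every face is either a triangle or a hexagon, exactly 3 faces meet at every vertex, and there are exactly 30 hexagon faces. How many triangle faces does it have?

4

Let x be the number of triangles; then F = 30 + x.
Edge–face incidences: 2E = 6·30 + 3·x = 180 + 3x.
Every vertex has degree 3, so 3V = 2E.
Euler: V − E + F = 2 ⇒ (2E)/3 − E + (30 + x) = 2.
Multiply by 6: 2·(2E) − 3·(2E) + 6·(30 + x) = 12, i.e. 180 + 6x − (180 + 3x) = 12.
Collecting terms: 3x = 12, so x = 4.
Then 2E = 180 + 3·4 = 192, so E = 96, V = 2E/3 = 64, F = 30 + 4 = 34.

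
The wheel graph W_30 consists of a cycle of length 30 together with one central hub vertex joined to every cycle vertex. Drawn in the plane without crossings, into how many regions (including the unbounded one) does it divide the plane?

31

W_30 has V = 30 + 1 = 31 vertices and E = 2·30 = 60 edges.
By Euler's formula F = 2 − V + E = 2 − 31 + 60 = 31.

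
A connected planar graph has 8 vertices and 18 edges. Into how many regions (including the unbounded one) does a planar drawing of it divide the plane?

12

Euler's formula for a connected plane graph: V − E + F = 2, so F = 2 − 8 + 18 = 12.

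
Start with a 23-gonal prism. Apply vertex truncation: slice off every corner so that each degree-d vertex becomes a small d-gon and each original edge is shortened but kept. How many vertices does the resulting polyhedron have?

The base solid has V = 46, E = 69, F = 25.
Truncation replaces each original edge-end by a new vertex, so V′ = 2E = 138.
Each original edge survives, and each old vertex of degree d contributes d new edges; summing degrees gives Σd = 2E, so E′ = E + 2E = 3E = 207.
Each original face survives and each original vertex becomes one new face: F′ = F + V = 71.

138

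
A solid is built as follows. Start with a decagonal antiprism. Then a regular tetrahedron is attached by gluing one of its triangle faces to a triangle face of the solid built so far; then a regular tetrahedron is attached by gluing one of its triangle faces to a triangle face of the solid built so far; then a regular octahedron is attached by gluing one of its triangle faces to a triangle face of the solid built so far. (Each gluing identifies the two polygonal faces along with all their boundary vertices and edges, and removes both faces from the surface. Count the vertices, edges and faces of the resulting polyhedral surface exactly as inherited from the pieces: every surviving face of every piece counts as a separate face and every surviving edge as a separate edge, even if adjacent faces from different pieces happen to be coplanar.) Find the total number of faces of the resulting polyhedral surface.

A decagonal antiprism: V=20, E=40, F=22.
Attach a regular tetrahedron (V=4, E=6, F=4) along a 3-gon: merge 3 vertices and 3 edges, delete both glued faces → V=21, E=43, F=24.
Attach a regular tetrahedron (V=4, E=6, F=4) along a 3-gon: merge 3 vertices and 3 edges, delete both glued faces → V=22, E=46, F=26.
Attach a regular octahedron (V=6, E=12, F=8) along a 3-gon: merge 3 vertices and 3 edges, delete both glued faces → V=25, E=55, F=32.
Check: V − E + F = 25 − 55 + 32 = 2.

32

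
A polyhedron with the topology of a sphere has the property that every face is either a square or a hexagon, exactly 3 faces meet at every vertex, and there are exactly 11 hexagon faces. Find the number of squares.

Let x be the number of squares; then F = 11 + x.
Edge–face incidences: 2E = 6·11 + 4·x = 66 + 4x.
Every vertex has degree 3, so 3V = 2E.
Euler: V − E + F = 2 ⇒ (2E)/3 − E + (11 + x) = 2.
Multiply by 6: 2·(2E) − 3·(2E) + 6·(11 + x) = 12, i.e. 66 + 6x − (66 + 4x) = 12.
Collecting terms: 2x = 12, so x = 6.
Then 2E = 66 + 4·6 = 90, so E = 45, V = 2E/3 = 30, F = 11 + 6 = 17.

6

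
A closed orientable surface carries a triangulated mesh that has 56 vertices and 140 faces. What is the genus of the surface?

8

Every face is a triangle, so 2E = 3·140 = 420, giving E = 210.
χ = V − E + F = 56 − 210 + 140 = -14.
For a closed orientable surface χ = 2 − 2g, so g = (2 − (-14))/2 = 8.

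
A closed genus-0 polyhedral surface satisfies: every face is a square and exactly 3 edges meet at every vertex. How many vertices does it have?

8

Each face has 4 edges and each edge borders two faces, so 2E = 4F.
Each vertex has degree 3, so 3V = 2E and hence V = 4F/3.
Euler: V − E + F = 2 ⇒ (4F/3) − (4F/2) + F = 2.
Multiply by 6: (8 − 12 + 6)F = 12, i.e. 2F = 12.
So F = 6, E = 4·6/2 = 12, V = 4·6/3 = 8.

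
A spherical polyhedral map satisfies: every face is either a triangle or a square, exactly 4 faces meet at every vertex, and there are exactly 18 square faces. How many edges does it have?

48

Let x be the number of triangles; then F = 18 + x.
Edge–face incidences: 2E = 4·18 + 3·x = 72 + 3x.
Every vertex has degree 4, so 4V = 2E.
Euler: V − E + F = 2 ⇒ (2E)/4 − E + (18 + x) = 2.
Multiply by 8: 2·(2E) − 4·(2E) + 8·(18 + x) = 16, i.e. 144 + 8x − 2·(72 + 3x) = 16.
Collecting terms: 2x = 16, so x = 8.
Then 2E = 72 + 3·8 = 96, so E = 48, V = 2E/4 = 24, F = 18 + 8 = 26.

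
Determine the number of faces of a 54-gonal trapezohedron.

The n-trapezohedron (dual of the n-antiprism) has V = 2·54 + 2 = 110, E = 4·54 = 216, F = 2·54 = 108.
Check: V − E + F = 110 − 216 + 108 = 2.

108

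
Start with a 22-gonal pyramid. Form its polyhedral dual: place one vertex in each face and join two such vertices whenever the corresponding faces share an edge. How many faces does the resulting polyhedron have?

23

The base solid has V = 23, E = 44, F = 23.
The dual swaps V and F and preserves E: V′ = F = 23, E′ = E = 44, F′ = V = 23.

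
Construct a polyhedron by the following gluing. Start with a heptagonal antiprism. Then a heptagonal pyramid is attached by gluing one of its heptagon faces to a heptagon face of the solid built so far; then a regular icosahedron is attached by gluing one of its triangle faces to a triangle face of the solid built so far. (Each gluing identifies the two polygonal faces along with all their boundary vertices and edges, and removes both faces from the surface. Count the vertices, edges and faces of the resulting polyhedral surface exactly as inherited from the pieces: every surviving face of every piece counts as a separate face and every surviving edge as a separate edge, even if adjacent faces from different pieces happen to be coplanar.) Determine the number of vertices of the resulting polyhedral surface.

A heptagonal antiprism: V=14, E=28, F=16.
Attach a heptagonal pyramid (V=8, E=14, F=8) along a 7-gon: merge 7 vertices and 7 edges, delete both glued faces → V=15, E=35, F=22.
Attach a regular icosahedron (V=12, E=30, F=20) along a 3-gon: merge 3 vertices and 3 edges, delete both glued faces → V=24, E=62, F=40.
Check: V − E + F = 24 − 62 + 40 = 2.

24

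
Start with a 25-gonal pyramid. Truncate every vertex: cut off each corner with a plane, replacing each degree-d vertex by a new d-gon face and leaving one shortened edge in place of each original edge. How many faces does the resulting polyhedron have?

The base solid has V = 26, E = 50, F = 26.
Truncation replaces each original edge-end by a new vertex, so V′ = 2E = 100.
Each original edge survives, and each old vertex of degree d contributes d new edges; summing degrees gives Σd = 2E, so E′ = E + 2E = 3E = 150.
Each original face survives and each original vertex becomes one new face: F′ = F + V = 52.

52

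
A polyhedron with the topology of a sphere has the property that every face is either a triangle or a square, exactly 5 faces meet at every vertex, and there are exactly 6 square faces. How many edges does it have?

Let x be the number of triangles; then F = 6 + x.
Edge–face incidences: 2E = 4·6 + 3·x = 24 + 3x.
Every vertex has degree 5, so 5V = 2E.
Euler: V − E + F = 2 ⇒ (2E)/5 − E + (6 + x) = 2.
Multiply by 10: 2·(2E) − 5·(2E) + 10·(6 + x) = 20, i.e. 60 + 10x − 3·(24 + 3x) = 20.
Collecting terms: x − 12 = 20, so x = 32.
Then 2E = 24 + 3·32 = 120, so E = 60, V = 2E/5 = 24, F = 6 + 32 = 38.

60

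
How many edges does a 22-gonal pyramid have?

44

A pyramid on an n-gon base has one n-gon and n triangles: V = 22 + 1 = 23, E = 2·22 = 44, F = 22 + 1 = 23.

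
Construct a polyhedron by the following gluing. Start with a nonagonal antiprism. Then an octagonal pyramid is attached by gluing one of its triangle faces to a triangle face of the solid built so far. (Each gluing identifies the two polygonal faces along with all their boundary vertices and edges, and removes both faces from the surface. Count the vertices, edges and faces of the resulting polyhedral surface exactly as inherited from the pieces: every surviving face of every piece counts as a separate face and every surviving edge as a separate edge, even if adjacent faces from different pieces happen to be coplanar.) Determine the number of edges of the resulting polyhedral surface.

49

A nonagonal antiprism: V=18, E=36, F=20.
Attach an octagonal pyramid (V=9, E=16, F=9) along a 3-gon: merge 3 vertices and 3 edges, delete both glued faces → V=24, E=49, F=27.
Check: V − E + F = 24 − 49 + 27 = 2.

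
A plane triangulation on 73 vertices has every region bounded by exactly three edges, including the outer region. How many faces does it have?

In a plane triangulation 3F = 2E and V − E + F = 2, so F = 2V − 4 = 2·73 − 4 = 142.

142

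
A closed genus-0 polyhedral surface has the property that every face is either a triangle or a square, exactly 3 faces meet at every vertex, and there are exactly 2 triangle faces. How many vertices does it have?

6

Let x be the number of squares; then F = 2 + x.
Edge–face incidences: 2E = 3·2 + 4·x = 6 + 4x.
Every vertex has degree 3, so 3V = 2E.
Euler: V − E + F = 2 ⇒ (2E)/3 − E + (2 + x) = 2.
Multiply by 6: 2·(2E) − 3·(2E) + 6·(2 + x) = 12, i.e. 12 + 6x − (6 + 4x) = 12.
Collecting terms: 2x + 6 = 12, so 2x = 6, so x = 3.
Then 2E = 6 + 4·3 = 18, so E = 9, V = 2E/3 = 6, F = 2 + 3 = 5.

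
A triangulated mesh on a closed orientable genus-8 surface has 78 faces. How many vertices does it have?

χ = 2 − 2·8 = -14, and every face is a triangle so 3F = 2E.
E = 3·78/2 = 117. Then V = -14 + E − F = -14 + 117 − 78 = 25.

25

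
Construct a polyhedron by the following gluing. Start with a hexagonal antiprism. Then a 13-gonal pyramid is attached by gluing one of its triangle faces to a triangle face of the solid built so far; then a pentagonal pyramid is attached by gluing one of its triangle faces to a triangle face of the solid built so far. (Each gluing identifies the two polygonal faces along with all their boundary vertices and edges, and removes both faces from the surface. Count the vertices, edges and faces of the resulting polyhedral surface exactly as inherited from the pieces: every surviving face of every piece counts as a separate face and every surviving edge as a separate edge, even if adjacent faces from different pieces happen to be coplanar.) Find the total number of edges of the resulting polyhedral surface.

A hexagonal antiprism: V=12, E=24, F=14.
Attach a 13-gonal pyramid (V=14, E=26, F=14) along a 3-gon: merge 3 vertices and 3 edges, delete both glued faces → V=23, E=47, F=26.
Attach a pentagonal pyramid (V=6, E=10, F=6) along a 3-gon: merge 3 vertices and 3 edges, delete both glued faces → V=26, E=54, F=30.
Check: V − E + F = 26 − 54 + 30 = 2.

54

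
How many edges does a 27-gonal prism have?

A prism on an n-gon has two n-gon bases and n rectangular sides: V = 2·27 = 54, E = 3·27 = 81, F = 27 + 2 = 29.

81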